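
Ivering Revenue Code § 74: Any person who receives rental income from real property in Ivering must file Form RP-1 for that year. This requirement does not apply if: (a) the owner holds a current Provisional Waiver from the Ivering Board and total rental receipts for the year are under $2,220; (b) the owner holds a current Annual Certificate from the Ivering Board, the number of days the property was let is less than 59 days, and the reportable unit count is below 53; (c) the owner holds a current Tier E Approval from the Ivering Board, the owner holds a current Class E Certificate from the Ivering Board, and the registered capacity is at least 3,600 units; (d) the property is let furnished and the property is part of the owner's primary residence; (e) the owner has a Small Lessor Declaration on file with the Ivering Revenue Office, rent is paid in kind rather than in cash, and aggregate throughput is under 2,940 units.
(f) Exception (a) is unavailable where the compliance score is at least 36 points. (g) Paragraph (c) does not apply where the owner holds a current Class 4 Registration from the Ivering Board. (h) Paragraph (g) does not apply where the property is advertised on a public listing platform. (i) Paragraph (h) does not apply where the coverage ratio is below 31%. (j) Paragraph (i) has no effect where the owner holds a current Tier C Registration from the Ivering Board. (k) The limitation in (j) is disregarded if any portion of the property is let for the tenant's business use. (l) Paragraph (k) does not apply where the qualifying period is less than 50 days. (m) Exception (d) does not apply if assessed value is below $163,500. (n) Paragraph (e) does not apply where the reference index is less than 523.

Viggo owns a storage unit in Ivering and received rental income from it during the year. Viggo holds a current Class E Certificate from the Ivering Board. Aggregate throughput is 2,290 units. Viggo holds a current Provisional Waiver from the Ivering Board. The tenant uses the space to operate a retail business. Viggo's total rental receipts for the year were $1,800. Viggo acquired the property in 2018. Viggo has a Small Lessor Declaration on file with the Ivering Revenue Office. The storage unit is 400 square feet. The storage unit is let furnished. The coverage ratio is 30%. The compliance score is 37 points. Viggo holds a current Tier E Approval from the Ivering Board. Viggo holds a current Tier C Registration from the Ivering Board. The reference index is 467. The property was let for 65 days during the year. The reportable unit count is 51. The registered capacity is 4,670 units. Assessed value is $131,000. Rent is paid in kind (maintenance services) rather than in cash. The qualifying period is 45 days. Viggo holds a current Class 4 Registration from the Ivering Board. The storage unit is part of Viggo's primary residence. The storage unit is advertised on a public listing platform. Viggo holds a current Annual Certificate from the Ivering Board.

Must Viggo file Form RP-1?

No — exception (c) applies; Viggo is not required to file Form RP-1.

All of (a)'s requirements are met (a current Provisional Waiver is held; total rental receipts for the year are $1,800, under the $2,220 limit). But applying paragraph (f): (f) operates against (a): the compliance score is 37 points, meeting the 36 points threshold. Exception (a) does not apply.
Exception (b) does not apply: the number of days the property was let is 65 days, not less than 59 days.
All of (c)'s requirements are met (a current Tier E Approval is held; a current Class E Certificate is held; the registered capacity is 4,670 units, meeting the 3,600 units threshold). Under paragraphs (g)–(l): (g) is engaged (a current Class 4 Registration is held), but yields to (h): (h) operates against (g): the property is publicly advertised. (i) would limit (h) — the coverage ratio is 30%, below the 31% limit — but (j) sets (i) aside: (j) operates against (i): a current Tier C Registration is held. (k) applies (the space is let for business use), but is overridden by (l): (l) operates against (k): the qualifying period is 45 days, less than the 50 days limit. Exception (c) stands.
All of (d)'s requirements are met (the property is let furnished; the storage unit is part of the primary residence). Turning to paragraph (m): (m) operates — assessed value is $131,000, below the $163,500 limit. So (d) is unavailable.
Exception (e)'s conditions are all satisfied: a Small Lessor Declaration is on file; rent is paid in kind; aggregate throughput is 2,290 units, under the 2,940 units limit. But applying paragraph (n): (n) operates against (e): the reference index is 467, less than the 523 limit. Exception (e) does not apply.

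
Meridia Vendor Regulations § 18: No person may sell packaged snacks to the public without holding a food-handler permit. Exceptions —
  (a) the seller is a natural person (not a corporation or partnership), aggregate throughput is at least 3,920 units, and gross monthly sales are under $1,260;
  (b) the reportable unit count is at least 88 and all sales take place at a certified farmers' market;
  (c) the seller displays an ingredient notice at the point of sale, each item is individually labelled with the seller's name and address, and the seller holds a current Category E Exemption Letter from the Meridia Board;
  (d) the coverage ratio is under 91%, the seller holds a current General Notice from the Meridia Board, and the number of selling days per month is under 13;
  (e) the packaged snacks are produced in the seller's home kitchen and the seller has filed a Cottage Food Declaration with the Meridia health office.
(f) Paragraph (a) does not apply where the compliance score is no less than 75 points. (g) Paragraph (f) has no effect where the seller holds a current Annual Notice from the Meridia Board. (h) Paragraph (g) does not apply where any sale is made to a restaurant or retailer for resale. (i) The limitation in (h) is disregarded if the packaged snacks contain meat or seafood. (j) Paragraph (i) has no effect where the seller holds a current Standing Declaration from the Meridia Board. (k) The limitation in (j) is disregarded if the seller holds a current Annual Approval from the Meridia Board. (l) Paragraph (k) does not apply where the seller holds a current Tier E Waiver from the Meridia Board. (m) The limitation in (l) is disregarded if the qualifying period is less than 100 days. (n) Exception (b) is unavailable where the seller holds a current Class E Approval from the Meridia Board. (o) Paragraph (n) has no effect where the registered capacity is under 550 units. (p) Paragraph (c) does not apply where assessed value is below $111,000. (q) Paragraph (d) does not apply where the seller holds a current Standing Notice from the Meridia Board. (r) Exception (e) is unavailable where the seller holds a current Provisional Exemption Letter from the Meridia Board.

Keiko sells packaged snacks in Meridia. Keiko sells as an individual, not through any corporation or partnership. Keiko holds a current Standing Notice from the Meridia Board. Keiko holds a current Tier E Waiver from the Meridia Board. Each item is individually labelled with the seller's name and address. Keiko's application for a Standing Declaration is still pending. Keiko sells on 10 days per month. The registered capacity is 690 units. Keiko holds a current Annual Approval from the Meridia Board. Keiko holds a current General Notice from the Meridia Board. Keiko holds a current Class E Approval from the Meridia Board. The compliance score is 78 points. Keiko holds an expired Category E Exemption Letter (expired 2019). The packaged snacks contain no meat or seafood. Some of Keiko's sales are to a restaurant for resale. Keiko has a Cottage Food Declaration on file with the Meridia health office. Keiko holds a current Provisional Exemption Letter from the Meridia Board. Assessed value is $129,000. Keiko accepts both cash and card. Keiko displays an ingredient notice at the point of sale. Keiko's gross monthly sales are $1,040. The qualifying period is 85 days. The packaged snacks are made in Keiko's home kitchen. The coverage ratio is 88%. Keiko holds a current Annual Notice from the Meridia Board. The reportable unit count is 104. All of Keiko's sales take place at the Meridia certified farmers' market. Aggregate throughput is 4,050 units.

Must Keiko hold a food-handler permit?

Exception (a) is satisfied on its face — the seller is a natural person; aggregate throughput is 4,050 units, meeting the 3,920 units threshold; gross monthly sales are $1,040, under the $1,260 limit. Turning to paragraphs (f)–(m): (f) operates against (a): the compliance score is 78 points, meeting the 75 points threshold. (g) operates (a current Annual Notice is held), but is overridden by (h): (h) operates against (g): some sales are to a restaurant for resale. (i), which would lift (h), does not operate here — the packaged snacks contain no meat or seafood. So (a) is unavailable.
Exception (b) is satisfied on its face — the reportable unit count is 104, meeting the 88 threshold; all sales are at a certified farmers' market. But applying paragraphs (n)–(o): (n) operates against (b): a current Class E Approval is held. (o) is not triggered (the registered capacity is 690 units, not under 550 units), so (n) stands. So (b) is unavailable.
Exception (c) fails — no current Category E Exemption Letter is held.
Exception (d)'s conditions are all satisfied: the coverage ratio is 88%, under the 91% limit; a current General Notice is held; the number of selling days per month is 10, under the 13 limit. But: (q) operates against (d): a current Standing Notice is held. So (d) is unavailable.
Exception (e): the packaged snacks are home-kitchen produced; a Cottage Food Declaration is on file — every condition holds. But: (r) applies — a current Provisional Exemption Letter is held. (e) is therefore removed.
No exception displaces § 18.

Yes — Keiko must hold a food-handler permit.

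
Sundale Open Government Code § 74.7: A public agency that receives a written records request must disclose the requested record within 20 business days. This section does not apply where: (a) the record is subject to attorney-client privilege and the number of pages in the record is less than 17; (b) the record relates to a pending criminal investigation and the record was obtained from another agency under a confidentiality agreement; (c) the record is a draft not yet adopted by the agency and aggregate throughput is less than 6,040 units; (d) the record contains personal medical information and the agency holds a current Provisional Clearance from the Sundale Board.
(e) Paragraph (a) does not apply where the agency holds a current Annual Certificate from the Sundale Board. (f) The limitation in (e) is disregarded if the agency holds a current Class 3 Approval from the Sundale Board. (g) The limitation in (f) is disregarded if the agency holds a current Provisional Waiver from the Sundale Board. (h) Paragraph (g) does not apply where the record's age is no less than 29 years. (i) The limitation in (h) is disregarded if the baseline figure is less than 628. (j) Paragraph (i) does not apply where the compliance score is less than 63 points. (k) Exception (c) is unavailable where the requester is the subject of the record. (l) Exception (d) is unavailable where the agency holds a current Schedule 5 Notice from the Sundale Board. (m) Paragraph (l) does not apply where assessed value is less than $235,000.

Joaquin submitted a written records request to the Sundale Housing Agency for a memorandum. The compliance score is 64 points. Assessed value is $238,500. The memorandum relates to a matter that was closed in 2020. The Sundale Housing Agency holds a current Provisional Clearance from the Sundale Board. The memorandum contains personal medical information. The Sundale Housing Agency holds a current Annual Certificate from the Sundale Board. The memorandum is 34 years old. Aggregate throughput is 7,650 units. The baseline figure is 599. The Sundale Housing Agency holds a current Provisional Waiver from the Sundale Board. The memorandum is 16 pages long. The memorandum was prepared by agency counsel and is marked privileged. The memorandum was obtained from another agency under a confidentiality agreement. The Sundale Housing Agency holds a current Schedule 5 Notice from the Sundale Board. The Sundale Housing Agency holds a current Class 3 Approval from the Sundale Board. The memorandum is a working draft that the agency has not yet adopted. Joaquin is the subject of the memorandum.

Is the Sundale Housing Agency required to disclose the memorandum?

Exception (a) is satisfied on its face — the memorandum is privileged; the number of pages in the record is 16, less than the 17 limit. Turning to paragraphs (e)–(j): (e) operates against (a): a current Annual Certificate is held. (f) operates (a current Class 3 Approval is held), but is displaced by (g): (g) is triggered — a current Provisional Waiver is held. (h) would limit (g) — the record's age is 34 years, meeting the 29 years threshold — but (i) sets (h) aside: (i) operates — the baseline figure is 599, less than the 628 limit. (j) is not triggered (the compliance score is 64 points, not less than 63 points), so (i) stands. Exception (a) does not apply.
Exception (b) requires that the record relates to a pending criminal investigation; but the memorandum relates to a closed matter, so (b) is unavailable.
Exception (c) does not apply: aggregate throughput is 7,650 units, not less than 6,040 units.
All of (d)'s requirements are met (the memorandum contains personal medical information; a current Provisional Clearance is held). But applying paragraphs (l)–(m): (l) is engaged — a current Schedule 5 Notice is held. (m), which would lift (l), is not engaged — assessed value is $238,500, not less than $235,000. Exception (d) does not apply.
No exception is made out. the Sundale Housing Agency falls within the general rule.

Yes — the Sundale Housing Agency must disclose the memorandum.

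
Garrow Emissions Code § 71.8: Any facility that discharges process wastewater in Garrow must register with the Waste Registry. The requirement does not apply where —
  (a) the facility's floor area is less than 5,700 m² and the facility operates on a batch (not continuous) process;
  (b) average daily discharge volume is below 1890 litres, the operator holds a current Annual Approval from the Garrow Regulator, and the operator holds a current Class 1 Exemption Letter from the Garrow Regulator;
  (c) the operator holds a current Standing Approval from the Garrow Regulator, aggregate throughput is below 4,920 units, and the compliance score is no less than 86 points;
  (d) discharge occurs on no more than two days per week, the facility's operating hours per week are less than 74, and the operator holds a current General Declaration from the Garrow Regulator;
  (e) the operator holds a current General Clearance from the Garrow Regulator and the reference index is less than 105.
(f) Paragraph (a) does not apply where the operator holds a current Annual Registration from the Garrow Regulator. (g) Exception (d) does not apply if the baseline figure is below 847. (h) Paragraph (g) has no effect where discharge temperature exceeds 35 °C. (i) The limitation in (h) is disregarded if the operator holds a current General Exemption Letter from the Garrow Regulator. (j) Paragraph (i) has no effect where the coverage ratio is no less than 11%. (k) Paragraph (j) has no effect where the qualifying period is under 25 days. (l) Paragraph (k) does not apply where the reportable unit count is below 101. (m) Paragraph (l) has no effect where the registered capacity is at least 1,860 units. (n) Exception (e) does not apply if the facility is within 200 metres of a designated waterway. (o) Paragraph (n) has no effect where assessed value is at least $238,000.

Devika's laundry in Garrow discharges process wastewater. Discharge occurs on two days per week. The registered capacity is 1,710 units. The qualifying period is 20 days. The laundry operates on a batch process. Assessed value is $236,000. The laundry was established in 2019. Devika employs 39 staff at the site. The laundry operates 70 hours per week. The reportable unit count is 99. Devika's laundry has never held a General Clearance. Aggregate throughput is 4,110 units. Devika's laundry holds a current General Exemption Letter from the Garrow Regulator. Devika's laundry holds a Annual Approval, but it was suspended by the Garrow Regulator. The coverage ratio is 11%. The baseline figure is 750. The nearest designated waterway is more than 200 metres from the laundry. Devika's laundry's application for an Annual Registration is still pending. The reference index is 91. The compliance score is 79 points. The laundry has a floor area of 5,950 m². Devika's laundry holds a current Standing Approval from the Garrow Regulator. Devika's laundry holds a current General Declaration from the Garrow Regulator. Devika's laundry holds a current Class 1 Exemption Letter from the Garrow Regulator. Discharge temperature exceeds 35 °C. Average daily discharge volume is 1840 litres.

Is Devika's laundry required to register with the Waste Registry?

Exception (a) fails — the facility's floor area is 5,950 m², not less than 5,700 m².
Exception (b) fails — no current Annual Approval is held.
Exception (c) fails — the compliance score is 79 points, short of 86 points.
Exception (d): discharge occurs on no more than two days per week; the facility's operating hours per week are 70, less than the 74 limit; a current General Declaration is held — every condition holds. Considering the limiting provisions: (g) operates (the baseline figure is 750, below the 847 limit), but yields to (h): (h) operates against (g): discharge temperature exceeds 35 °C. (i) is engaged (a current General Exemption Letter is held), but is displaced by (j): (j) operates against (i): the coverage ratio is 11%, meeting the 11% threshold. (k) is engaged (the qualifying period is 20 days, under the 25 days limit), but is displaced by (l): (l) applies — the reportable unit count is 99, below the 101 limit. (m), which would lift (l), is not engaged — the registered capacity is 1,710 units, short of 1,860 units. Exception (d) stands.
Exception (e) fails — the General Clearance is not current.

No — exception (d) applies; Devika's laundry is not required to register with the Waste Registry.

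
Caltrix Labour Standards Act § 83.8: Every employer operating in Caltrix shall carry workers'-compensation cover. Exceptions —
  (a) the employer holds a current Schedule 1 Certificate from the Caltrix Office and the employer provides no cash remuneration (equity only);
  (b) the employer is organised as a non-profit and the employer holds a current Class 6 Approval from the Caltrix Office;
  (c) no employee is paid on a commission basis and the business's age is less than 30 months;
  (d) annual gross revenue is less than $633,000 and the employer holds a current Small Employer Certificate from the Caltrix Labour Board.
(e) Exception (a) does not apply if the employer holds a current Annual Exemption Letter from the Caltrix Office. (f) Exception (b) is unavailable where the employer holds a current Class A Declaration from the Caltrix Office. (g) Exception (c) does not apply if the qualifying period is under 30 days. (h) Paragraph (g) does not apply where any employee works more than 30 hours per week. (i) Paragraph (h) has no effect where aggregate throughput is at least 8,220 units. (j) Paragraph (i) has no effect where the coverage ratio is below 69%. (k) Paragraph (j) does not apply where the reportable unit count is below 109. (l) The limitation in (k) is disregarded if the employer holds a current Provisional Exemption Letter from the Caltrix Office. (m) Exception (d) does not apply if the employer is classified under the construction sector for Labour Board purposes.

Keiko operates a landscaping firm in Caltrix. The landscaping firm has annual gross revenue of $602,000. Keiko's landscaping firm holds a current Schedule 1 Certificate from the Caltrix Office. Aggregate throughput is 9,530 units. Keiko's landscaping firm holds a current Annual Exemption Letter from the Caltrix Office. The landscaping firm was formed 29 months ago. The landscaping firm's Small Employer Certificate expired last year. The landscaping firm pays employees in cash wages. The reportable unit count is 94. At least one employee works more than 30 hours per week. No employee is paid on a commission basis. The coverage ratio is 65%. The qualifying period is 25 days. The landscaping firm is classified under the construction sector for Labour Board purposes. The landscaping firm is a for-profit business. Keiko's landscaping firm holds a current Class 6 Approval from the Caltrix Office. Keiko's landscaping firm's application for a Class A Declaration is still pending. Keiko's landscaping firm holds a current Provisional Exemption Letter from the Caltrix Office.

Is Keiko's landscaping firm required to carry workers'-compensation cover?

Exception (a) fails — employees are paid cash wages.
Exception (b) requires that the employer is organised as a non-profit; but the employer is for-profit, so (b) is unavailable.
All of (c)'s requirements are met (no employee is paid on commission; the business's age is 29 months, less than the 30 months limit). As to paragraphs (g)–(l): (g) applies (the qualifying period is 25 days, under the 30 days limit), but is itself disapplied by (h): (h) is triggered — at least one employee exceeds 30 hours/week. (i) is triggered (aggregate throughput is 9,530 units, meeting the 8,220 units threshold), but is set aside by (j): (j) operates — the coverage ratio is 65%, below the 69% limit. (k) would limit (j) — the reportable unit count is 94, below the 109 limit — but (l) sets (k) aside: (l) operates against (k): a current Provisional Exemption Letter is held. Exception (c) stands.
Exception (d) does not apply: the Small Employer Certificate has expired.

No — exception (c) applies; Keiko's landscaping firm is not required to carry workers'-compensation cover.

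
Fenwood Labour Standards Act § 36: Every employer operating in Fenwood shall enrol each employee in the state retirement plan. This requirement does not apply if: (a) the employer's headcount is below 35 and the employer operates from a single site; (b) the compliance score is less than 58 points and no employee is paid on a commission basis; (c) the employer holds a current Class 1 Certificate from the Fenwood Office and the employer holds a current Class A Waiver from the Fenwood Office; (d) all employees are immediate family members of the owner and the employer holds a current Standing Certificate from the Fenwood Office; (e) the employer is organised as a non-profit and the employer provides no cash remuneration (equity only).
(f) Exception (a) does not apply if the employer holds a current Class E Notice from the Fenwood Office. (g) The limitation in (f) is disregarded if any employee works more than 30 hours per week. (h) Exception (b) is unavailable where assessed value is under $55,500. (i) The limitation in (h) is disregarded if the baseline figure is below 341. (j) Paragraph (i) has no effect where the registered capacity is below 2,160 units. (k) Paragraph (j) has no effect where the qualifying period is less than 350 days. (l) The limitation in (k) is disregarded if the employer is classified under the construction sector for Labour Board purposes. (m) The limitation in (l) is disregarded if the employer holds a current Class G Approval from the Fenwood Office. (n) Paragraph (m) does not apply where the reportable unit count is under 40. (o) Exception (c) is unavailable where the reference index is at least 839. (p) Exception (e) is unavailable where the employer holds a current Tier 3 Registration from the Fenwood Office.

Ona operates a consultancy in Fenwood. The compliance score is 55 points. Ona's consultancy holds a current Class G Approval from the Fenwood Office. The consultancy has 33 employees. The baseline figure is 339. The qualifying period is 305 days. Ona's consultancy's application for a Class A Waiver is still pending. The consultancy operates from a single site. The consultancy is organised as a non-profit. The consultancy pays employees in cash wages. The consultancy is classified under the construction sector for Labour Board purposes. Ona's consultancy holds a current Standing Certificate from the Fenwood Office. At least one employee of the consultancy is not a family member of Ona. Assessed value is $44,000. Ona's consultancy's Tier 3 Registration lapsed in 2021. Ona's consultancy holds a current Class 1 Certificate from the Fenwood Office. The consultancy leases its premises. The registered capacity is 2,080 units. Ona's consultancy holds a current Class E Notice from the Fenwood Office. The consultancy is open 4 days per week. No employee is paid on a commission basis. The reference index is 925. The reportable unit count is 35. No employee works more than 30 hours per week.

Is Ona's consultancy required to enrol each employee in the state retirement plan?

Yes — Ona's consultancy must enrol each employee in the state retirement plan.

Exception (a): the employer's headcount is 33, below the 35 limit; the employer operates from a single site — every condition holds. But applying paragraphs (f)–(g): (f) operates against (a): a current Class E Notice is held. (g), which would lift (f), is inapplicable — no employee exceeds 30 hours/week. So (a) is unavailable.
All of (b)'s requirements are met (the compliance score is 55 points, less than the 58 points limit; no employee is paid on commission). However, paragraphs (h)–(n) must be considered: (h) operates against (b): assessed value is $44,000, under the $55,500 limit. (i) would limit (h) — the baseline figure is 339, below the 341 limit — but (j) sets (i) aside: (j) is triggered — the registered capacity is 2,080 units, below the 2,160 units limit. (k) would limit (j) — the qualifying period is 305 days, less than the 350 days limit — but (l) sets (k) aside: (l) is engaged — the consultancy is classified under the construction sector. (m) would limit (l) — a current Class G Approval is held — but (n) sets (m) aside: (n) is triggered — the reportable unit count is 35, under the 40 limit. (b) is therefore removed.
Exception (c) does not apply: no current Class A Waiver is held.
Exception (d) does not apply: at least one employee is not a family member.
Exception (e) does not apply: employees are paid cash wages.
No exception is made out. Ona's consultancy falls within the general rule.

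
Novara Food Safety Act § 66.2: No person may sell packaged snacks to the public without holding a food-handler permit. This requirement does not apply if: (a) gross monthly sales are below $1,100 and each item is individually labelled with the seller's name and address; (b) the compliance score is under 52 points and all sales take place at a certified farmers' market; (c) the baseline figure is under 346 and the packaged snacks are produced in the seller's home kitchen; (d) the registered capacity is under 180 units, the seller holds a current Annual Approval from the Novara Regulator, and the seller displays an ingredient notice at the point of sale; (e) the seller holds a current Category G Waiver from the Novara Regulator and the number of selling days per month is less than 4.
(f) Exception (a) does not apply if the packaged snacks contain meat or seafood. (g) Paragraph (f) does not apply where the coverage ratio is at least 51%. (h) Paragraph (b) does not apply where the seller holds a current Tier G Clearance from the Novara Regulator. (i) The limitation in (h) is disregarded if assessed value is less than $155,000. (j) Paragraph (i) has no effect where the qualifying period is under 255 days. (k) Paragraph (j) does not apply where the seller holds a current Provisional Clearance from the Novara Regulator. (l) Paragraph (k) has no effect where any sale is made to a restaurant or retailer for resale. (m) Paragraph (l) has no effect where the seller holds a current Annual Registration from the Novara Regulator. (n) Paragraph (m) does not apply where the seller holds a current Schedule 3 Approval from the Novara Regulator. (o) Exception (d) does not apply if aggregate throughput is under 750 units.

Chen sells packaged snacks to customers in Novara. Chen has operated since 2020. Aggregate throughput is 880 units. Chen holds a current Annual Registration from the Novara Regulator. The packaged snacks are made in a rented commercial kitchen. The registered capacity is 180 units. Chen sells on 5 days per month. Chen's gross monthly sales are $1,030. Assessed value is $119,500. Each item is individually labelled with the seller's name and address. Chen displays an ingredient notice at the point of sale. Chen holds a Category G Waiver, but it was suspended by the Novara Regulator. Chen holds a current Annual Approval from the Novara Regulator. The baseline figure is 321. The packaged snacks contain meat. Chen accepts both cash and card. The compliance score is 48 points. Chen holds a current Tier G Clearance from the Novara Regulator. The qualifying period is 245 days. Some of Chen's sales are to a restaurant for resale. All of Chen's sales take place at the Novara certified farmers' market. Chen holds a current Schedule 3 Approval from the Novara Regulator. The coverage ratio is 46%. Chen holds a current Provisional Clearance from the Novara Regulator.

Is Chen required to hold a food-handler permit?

Yes — Chen must hold a food-handler permit.

All of (a)'s requirements are met (gross monthly sales are $1,030, below the $1,100 limit; items are individually labelled). But: (f) operates against (a): the packaged snacks contain meat. (g) does not operate here (the coverage ratio is 46%, short of 51%), so (f) stands. (a) is therefore removed.
All of (b)'s requirements are met (the compliance score is 48 points, under the 52 points limit; all sales are at a certified farmers' market). However, paragraphs (h)–(n) must be considered: (h) operates against (b): a current Tier G Clearance is held. (i) would limit (h) — assessed value is $119,500, less than the $155,000 limit — but (j) sets (i) aside: (j) operates against (i): the qualifying period is 245 days, under the 255 days limit. (k) operates (a current Provisional Clearance is held), but is itself disapplied by (l): (l) operates — some sales are to a restaurant for resale. (m) would limit (l) — a current Annual Registration is held — but (n) sets (m) aside: (n) is triggered — a current Schedule 3 Approval is held. Exception (b) does not apply.
Exception (c) does not apply: the packaged snacks are made in a commercial kitchen, not a home kitchen.
Exception (d) requires that the registered capacity is under 180 units; but the registered capacity is 180 units, not under 180 units, so (d) is unavailable.
Exception (e) fails — no current Category G Waiver is held.
No exception is made out. Chen falls within the general rule.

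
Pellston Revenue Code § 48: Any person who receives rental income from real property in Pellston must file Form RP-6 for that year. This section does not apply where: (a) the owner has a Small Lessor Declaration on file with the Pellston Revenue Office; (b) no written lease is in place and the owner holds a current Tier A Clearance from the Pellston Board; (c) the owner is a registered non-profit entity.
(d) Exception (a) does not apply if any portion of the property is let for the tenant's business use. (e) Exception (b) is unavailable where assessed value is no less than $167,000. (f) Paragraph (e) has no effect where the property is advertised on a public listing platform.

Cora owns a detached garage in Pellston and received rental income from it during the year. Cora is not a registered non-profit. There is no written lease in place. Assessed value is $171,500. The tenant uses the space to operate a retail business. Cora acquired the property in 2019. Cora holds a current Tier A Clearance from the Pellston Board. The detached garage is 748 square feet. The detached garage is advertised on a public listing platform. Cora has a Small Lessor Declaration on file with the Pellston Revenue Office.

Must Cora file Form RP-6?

Exception (a)'s conditions are all satisfied: a Small Lessor Declaration is on file. But: (d) operates against (a): the space is let for business use. So (a) is unavailable.
Exception (b): there is no written lease; a current Tier A Clearance is held — every condition holds. Considering the limiting provisions: (e) applies (assessed value is $171,500, meeting the $167,000 threshold), but is itself disapplied by (f): (f) is triggered — the property is publicly advertised. (b) remains available.
Exception (c) requires that the owner is a registered non-profit entity; but Cora is not a registered non-profit, so (c) is unavailable.

No — exception (b) applies; Cora is not required to file Form RP-6.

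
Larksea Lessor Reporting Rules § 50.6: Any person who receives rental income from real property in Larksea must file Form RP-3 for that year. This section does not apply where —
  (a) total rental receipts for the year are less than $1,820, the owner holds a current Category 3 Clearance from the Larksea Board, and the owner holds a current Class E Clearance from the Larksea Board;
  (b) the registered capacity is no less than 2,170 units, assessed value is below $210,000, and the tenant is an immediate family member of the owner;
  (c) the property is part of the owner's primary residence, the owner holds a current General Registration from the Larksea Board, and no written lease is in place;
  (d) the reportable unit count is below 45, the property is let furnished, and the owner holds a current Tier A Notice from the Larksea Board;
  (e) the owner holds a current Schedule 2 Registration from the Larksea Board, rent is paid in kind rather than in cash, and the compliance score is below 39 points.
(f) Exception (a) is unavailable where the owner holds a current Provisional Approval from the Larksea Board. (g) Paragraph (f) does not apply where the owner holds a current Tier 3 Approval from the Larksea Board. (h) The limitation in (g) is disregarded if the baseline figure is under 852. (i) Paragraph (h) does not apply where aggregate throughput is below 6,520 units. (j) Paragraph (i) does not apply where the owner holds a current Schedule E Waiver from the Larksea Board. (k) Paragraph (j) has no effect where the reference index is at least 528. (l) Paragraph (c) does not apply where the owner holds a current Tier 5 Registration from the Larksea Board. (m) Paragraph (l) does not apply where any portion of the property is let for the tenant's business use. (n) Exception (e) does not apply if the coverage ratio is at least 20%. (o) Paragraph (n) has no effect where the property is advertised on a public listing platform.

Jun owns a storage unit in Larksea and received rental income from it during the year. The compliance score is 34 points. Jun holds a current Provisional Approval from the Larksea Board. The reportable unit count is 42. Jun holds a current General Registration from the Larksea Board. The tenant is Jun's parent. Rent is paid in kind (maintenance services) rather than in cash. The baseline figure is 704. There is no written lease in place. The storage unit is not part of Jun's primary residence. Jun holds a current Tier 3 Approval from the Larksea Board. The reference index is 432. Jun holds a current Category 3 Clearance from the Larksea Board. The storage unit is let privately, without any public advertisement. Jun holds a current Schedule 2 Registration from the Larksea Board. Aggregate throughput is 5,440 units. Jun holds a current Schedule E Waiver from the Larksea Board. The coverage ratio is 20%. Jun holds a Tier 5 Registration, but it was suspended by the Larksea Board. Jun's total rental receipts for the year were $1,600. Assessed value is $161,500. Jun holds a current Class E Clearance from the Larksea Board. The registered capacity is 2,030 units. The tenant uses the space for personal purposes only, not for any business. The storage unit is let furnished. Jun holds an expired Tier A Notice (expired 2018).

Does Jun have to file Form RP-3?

Yes — Jun must file Form RP-3.

Exception (a): total rental receipts for the year are $1,600, less than the $1,820 limit; a current Category 3 Clearance is held; a current Class E Clearance is held — every condition holds. But applying paragraphs (f)–(k): (f) operates against (a): a current Provisional Approval is held. (g) applies (a current Tier 3 Approval is held), but is displaced by (h): (h) operates against (g): the baseline figure is 704, under the 852 limit. (i) applies (aggregate throughput is 5,440 units, below the 6,520 units limit), but is displaced by (j): (j) operates against (i): a current Schedule E Waiver is held. (k) is inapplicable (the reference index is 432, short of 528), so (j) stands. (a) is therefore removed.
Exception (b) fails — the registered capacity is 2,030 units, short of 2,170 units.
Exception (c) does not apply: the storage unit is not part of the primary residence.
Exception (d) does not apply: there is no Tier A Notice in force.
Exception (e)'s conditions are all satisfied: a current Schedule 2 Registration is held; rent is paid in kind; the compliance score is 34 points, below the 39 points limit. But applying paragraphs (n)–(o): (n) operates against (e): the coverage ratio is 20%, meeting the 20% threshold. (o), which would lift (n), is not engaged — the property is let privately without advertisement. (e) is therefore removed.
Every exception is unavailable, so the rule governs.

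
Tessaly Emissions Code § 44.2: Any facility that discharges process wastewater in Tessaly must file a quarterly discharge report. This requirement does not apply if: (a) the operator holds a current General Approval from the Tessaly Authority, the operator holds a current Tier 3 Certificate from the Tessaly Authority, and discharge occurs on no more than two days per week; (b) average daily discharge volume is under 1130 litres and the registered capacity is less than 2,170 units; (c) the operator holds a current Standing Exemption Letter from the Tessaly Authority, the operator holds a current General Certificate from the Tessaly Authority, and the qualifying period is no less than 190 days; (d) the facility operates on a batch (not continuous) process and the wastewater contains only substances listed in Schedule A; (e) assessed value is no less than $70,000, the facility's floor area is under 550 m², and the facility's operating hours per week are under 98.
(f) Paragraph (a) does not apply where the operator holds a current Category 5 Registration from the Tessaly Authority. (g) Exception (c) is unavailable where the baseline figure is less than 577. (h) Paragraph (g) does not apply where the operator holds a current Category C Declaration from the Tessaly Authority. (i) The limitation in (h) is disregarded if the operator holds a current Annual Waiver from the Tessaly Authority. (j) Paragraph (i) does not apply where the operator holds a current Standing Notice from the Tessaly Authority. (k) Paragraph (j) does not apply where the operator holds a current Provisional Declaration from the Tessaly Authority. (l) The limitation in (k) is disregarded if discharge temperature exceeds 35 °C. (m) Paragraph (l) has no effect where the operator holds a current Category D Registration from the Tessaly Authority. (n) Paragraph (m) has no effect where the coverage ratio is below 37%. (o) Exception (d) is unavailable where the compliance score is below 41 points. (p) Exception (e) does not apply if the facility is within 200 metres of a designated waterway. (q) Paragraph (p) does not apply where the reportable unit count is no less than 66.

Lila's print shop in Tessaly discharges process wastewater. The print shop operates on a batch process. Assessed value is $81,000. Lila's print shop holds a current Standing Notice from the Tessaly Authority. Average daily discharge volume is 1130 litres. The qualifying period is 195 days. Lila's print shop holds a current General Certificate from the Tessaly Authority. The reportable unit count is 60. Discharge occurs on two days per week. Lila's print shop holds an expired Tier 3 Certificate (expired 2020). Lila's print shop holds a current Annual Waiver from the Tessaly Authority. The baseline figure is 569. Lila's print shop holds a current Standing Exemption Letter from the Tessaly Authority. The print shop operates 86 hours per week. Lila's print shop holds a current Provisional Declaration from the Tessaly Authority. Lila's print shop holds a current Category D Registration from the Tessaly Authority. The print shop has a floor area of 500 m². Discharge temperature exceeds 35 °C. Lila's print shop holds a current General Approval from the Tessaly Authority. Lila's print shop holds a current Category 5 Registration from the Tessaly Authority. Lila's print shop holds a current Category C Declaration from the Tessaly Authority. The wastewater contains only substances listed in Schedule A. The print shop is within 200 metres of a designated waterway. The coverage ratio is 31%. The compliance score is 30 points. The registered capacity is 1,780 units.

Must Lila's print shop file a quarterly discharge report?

No — exception (c) applies; Lila's print shop is not required to file a quarterly discharge report.

Exception (a) does not apply: the Tier 3 Certificate is not current.
Exception (b) does not apply: average daily discharge volume is 1130 litres, not under 1130 litres.
Exception (c)'s conditions are all satisfied: a current Standing Exemption Letter is held; a current General Certificate is held; the qualifying period is 195 days, meeting the 190 days threshold. Considering the limiting provisions: (g) would limit (c) — the baseline figure is 569, less than the 577 limit — but (h) sets (g) aside: (h) operates against (g): a current Category C Declaration is held. (i) operates (a current Annual Waiver is held), but is set aside by (j): (j) is triggered — a current Standing Notice is held. (k) is triggered (a current Provisional Declaration is held), but yields to (l): (l) operates against (k): discharge temperature exceeds 35 °C. (m) is triggered (a current Category D Registration is held), but is set aside by (n): (n) is triggered — the coverage ratio is 31%, below the 37% limit. (c) remains available.
All of (d)'s requirements are met (the facility operates on a batch process; the wastewater is Schedule-A-only). However, paragraph (o) must be considered: (o) operates against (d): the compliance score is 30 points, below the 41 points limit. (d) is therefore removed.
Exception (e): assessed value is $81,000, meeting the $70,000 threshold; the facility's floor area is 500 m², under the 550 m² limit; the facility's operating hours per week are 86, under the 98 limit — every condition holds. However, paragraphs (p)–(q) must be considered: (p) operates against (e): the print shop is within 200 m of a designated waterway. (q), which would lift (p), is not engaged — the reportable unit count is 60, short of 66. So (e) is unavailable.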